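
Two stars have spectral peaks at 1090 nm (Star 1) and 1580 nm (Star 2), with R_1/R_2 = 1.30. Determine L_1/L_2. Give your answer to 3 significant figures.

7.46

Wien's law gives T ∝ 1/λ_max, so T_1/T_2 = λ_2/λ_1 = 1580/1090 = 1.450.
Then L ∝ R²T⁴ gives L_1/L_2 = (1.30)² × (1.450)⁴ = 1.690 × 4.415 = 7.461.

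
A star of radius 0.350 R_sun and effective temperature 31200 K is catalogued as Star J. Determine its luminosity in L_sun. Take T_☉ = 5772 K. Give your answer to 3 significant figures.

L/L_☉ = (R/R_☉)² (T/T_☉)⁴ = (0.350)² × (31200/5772)⁴
       = 0.1225 × (5.405)⁴ = 0.1225 × 853.7 = 104.6.

105 L_sun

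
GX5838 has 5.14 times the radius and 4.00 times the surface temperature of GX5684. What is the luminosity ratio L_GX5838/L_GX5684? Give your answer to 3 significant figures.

6.76×10^3

From the Stefan–Boltzmann law, L ∝ R²T⁴, so
L_GX5838/L_GX5684 = (R_GX5838/R_GX5684)² (T_GX5838/T_GX5684)⁴ = (5.14)² × (4.00)⁴ = 26.42 × 256.0 = 6763.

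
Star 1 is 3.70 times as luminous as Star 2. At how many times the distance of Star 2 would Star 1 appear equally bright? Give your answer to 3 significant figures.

1.92

Equal flux requires L_1/d_1² = L_2/d_2², so d_1/d_2 = √(L_1/L_2)
= √(3.70) = 1.924.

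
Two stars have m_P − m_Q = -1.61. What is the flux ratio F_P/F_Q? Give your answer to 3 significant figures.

F_P/F_Q = 10^(−(m_P − m_Q)/2.5) = 10^(1.61/2.5) = 10^0.644 = 4.406.

4.41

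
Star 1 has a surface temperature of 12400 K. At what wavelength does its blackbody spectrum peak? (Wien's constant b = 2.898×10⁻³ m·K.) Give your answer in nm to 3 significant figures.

234 nm

λ_max = b/T = 2.898×10⁻³ / 12400 = 2.34×10^-7 m = 233.7 nm.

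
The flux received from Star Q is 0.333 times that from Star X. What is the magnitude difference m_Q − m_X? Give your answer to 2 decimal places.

m_Q − m_X = −2.5 log₁₀(F_Q/F_X) = −2.5 log₁₀(0.333) = −2.5 × (-0.478) = 1.194.

1.19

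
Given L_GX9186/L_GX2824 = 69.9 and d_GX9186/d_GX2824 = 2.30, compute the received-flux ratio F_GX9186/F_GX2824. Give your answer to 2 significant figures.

F = L/(4πd²), so F_GX9186/F_GX2824 = (L_GX9186/L_GX2824) / (d_GX9186/d_GX2824)²
= 69.9 / (2.30)² = 69.9 / 5.290 = 13.21.

13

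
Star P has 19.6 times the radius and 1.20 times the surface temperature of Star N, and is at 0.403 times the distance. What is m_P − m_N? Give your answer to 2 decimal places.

L_P/L_N = (19.6)²(1.20)⁴ = 796.6.
F_P/F_N = (L_P/L_N)/(d_P/d_N)² = 796.6/0.1624 = 4905.
m_P − m_N = −2.5 log₁₀(4905) = -9.23.

-9.23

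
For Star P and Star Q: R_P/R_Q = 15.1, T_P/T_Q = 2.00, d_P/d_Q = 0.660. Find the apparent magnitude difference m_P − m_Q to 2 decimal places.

L_P/L_Q = (15.1)²(2.00)⁴ = 3648.
F_P/F_Q = (L_P/L_Q)/(d_P/d_Q)² = 3648/0.4356 = 8375.
m_P − m_Q = −2.5 log₁₀(8375) = -9.81.

-9.81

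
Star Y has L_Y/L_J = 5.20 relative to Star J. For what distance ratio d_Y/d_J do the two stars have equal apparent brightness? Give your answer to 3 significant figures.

Equal flux requires L_Y/d_Y² = L_J/d_J², so d_Y/d_J = √(L_Y/L_J)
= √(5.20) = 2.280.

2.28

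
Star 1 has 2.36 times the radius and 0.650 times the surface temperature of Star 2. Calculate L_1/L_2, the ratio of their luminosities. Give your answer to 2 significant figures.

From the Stefan–Boltzmann law, L ∝ R²T⁴, so
L_1/L_2 = (R_1/R_2)² (T_1/T_2)⁴ = (2.36)² × (0.650)⁴ = 5.570 × 0.1785 = 0.9942.

0.99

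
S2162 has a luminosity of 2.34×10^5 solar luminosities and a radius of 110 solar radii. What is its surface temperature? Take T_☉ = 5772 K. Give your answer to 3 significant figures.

T/T_☉ = (L/L_☉)^(1/4) / (R/R_☉)^(1/2)
T = 5772 × (2.34×10^5)^(1/4) / √(110) = 5772 × 21.99 / 10.49 = 1.210×10^4 K.

1.21×10^4 K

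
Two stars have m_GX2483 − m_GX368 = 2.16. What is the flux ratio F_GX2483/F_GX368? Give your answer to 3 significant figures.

0.137

F_GX2483/F_GX368 = 10^(−(m_GX2483 − m_GX368)/2.5) = 10^(-2.16/2.5) = 10^-0.864 = 0.1368.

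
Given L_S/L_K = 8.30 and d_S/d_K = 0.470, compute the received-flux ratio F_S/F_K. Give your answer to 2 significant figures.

38

F = L/(4πd²), so F_S/F_K = (L_S/L_K) / (d_S/d_K)²
= 8.30 / (0.470)² = 8.30 / 0.2209 = 37.57.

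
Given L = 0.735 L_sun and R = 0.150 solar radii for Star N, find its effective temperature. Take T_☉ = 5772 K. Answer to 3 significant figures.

T/T_☉ = (L/L_☉)^(1/4) / (R/R_☉)^(1/2)
T = 5772 × (0.735)^(1/4) / √(0.150) = 5772 × 0.9259 / 0.3873 = 1.380×10^4 K.

1.38×10^4 K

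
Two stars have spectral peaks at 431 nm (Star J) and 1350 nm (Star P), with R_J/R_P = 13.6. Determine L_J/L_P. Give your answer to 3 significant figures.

1.78×10^4

Wien's law gives T ∝ 1/λ_max, so T_J/T_P = λ_P/λ_J = 1350/431 = 3.132.
Then L ∝ R²T⁴ gives L_J/L_P = (13.6)² × (3.132)⁴ = 185.0 × 96.26 = 1.780×10^4.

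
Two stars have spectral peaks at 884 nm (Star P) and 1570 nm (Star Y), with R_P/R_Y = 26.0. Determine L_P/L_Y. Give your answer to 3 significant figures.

Wien's law gives T ∝ 1/λ_max, so T_P/T_Y = λ_Y/λ_P = 1570/884 = 1.776.
Then L ∝ R²T⁴ gives L_P/L_Y = (26.0)² × (1.776)⁴ = 676.0 × 9.949 = 6726.

6.73×10^3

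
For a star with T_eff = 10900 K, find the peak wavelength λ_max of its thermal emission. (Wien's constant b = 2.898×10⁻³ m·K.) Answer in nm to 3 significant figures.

266 nm

λ_max = b/T = 2.898×10⁻³ / 10900 = 2.66×10^-7 m = 265.9 nm.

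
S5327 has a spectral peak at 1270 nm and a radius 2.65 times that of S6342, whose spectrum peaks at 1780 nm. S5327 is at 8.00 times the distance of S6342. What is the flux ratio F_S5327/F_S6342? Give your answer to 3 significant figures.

Wien's law: T_S5327/T_S6342 = λ_S6342/λ_S5327 = 1780/1270 = 1.402.
L_S5327/L_S6342 = (R_S5327/R_S6342)²(T_S5327/T_S6342)⁴ = (2.65)²(1.402)⁴ = 27.10.
F_S5327/F_S6342 = (L_S5327/L_S6342)/(d_S5327/d_S6342)² = 27.10/(8.00)² = 0.4234.

0.423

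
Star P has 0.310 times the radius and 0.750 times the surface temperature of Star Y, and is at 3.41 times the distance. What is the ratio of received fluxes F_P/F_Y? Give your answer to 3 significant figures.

L_P/L_Y = (R_P/R_Y)²(T_P/T_Y)⁴ = (0.310)² × (0.750)⁴ = 0.03041.
F_P/F_Y = (L_P/L_Y)/(d_P/d_Y)² = 0.03041 / (3.41)² = 0.002615.

0.00261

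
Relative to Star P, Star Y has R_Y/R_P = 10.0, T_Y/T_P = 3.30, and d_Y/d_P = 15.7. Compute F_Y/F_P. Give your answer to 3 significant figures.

L_Y/L_P = (R_Y/R_P)²(T_Y/T_P)⁴ = (10.0)² × (3.30)⁴ = 1.186×10^4.
F_Y/F_P = (L_Y/L_P)/(d_Y/d_P)² = 1.186×10^4 / (15.7)² = 48.11.

48.1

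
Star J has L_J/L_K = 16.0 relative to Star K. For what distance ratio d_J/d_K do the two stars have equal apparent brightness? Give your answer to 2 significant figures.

Equal flux requires L_J/d_J² = L_K/d_K², so d_J/d_K = √(L_J/L_K)
= √(16.0) = 4.000.

4.0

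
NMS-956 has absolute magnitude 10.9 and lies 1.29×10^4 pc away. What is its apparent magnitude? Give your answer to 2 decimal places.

26.45

m = M + 5 log₁₀(d/10 pc) = 10.9 + 5 log₁₀(1.29×10^4/10)
  = 10.9 + 5 × 3.111 = 10.9 + 15.55 = 26.45.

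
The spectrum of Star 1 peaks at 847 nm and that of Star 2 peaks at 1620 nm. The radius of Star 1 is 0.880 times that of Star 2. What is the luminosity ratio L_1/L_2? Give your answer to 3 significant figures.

Wien's law gives T ∝ 1/λ_max, so T_1/T_2 = λ_2/λ_1 = 1620/847 = 1.913.
Then L ∝ R²T⁴ gives L_1/L_2 = (0.880)² × (1.913)⁴ = 0.7744 × 13.38 = 10.36.

10.4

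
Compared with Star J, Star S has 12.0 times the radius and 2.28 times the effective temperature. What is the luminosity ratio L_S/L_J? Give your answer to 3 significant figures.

From the Stefan–Boltzmann law, L ∝ R²T⁴, so
L_S/L_J = (R_S/R_J)² (T_S/T_J)⁴ = (12.0)² × (2.28)⁴ = 144.0 × 27.02 = 3891.

3.89×10^3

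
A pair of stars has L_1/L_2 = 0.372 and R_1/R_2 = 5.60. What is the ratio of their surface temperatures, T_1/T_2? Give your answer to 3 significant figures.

L ∝ R²T⁴ gives T ∝ (L/R²)^(1/4), so
T_1/T_2 = (0.372 / 5.60²)^(1/4) = (0.01186)^(1/4) = 0.3300.

0.330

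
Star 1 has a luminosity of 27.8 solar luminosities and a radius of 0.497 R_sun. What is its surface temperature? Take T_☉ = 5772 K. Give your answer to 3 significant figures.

T/T_☉ = (L/L_☉)^(1/4) / (R/R_☉)^(1/2)
T = 5772 × (27.8)^(1/4) / √(0.497) = 5772 × 2.296 / 0.7050 = 1.880×10^4 K.

1.88×10^4 K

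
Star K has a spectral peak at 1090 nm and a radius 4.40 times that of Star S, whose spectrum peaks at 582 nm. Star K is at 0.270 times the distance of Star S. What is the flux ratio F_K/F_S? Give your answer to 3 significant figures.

21.6

Wien's law: T_K/T_S = λ_S/λ_K = 582/1090 = 0.5339.
L_K/L_S = (R_K/R_S)²(T_K/T_S)⁴ = (4.40)²(0.5339)⁴ = 1.574.
F_K/F_S = (L_K/L_S)/(d_K/d_S)² = 1.574/(0.270)² = 21.59.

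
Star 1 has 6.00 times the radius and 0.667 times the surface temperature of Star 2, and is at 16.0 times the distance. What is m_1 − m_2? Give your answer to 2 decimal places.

L_1/L_2 = (6.00)²(0.667)⁴ = 7.125.
F_1/F_2 = (L_1/L_2)/(d_1/d_2)² = 7.125/256.0 = 0.02783.
m_1 − m_2 = −2.5 log₁₀(0.02783) = 3.89.

3.89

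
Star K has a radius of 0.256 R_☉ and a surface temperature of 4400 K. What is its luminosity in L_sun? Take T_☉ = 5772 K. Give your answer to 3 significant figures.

L/L_☉ = (R/R_☉)² (T/T_☉)⁴ = (0.256)² × (4400/5772)⁴
       = 0.06554 × (0.7623)⁴ = 0.06554 × 0.3377 = 0.02213.

0.0221 L_sun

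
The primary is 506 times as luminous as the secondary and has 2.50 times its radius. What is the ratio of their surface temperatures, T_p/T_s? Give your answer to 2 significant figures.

3.0

L ∝ R²T⁴ gives T ∝ (L/R²)^(1/4), so
T_p/T_s = (506 / 2.50²)^(1/4) = (80.96)^(1/4) = 3.000.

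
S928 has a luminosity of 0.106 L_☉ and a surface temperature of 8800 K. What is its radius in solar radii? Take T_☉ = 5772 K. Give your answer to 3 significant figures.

0.140 solar radii

R/R_☉ = √(L/L_☉) / (T/T_☉)² = √(0.106) / (1.525)²
       = 0.3256 / 2.324 = 0.1401.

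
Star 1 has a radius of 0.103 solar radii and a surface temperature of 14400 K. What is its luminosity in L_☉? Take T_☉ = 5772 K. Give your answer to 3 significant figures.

0.411 L_☉

L/L_☉ = (R/R_☉)² (T/T_☉)⁴ = (0.103)² × (14400/5772)⁴
       = 0.01061 × (2.495)⁴ = 0.01061 × 38.74 = 0.4110.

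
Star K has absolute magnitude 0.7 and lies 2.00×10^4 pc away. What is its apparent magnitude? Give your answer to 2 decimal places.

m = M + 5 log₁₀(d/10 pc) = 0.7 + 5 log₁₀(2.00×10^4/10)
  = 0.7 + 5 × 3.301 = 0.7 + 16.51 = 17.21.

17.21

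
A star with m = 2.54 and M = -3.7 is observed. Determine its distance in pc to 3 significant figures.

177 pc

m − M = 5 log₁₀(d/10 pc)
2.54 − (-3.7) = 6.24 = 5 log₁₀(d/10)
d = 10 × 10^(6.24/5) = 10 × 10^1.248 = 177.0 pc.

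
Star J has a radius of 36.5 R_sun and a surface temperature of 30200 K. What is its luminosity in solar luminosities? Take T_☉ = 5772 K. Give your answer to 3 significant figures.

L/L_☉ = (R/R_☉)² (T/T_☉)⁴ = (36.5)² × (30200/5772)⁴
       = 1332 × (5.232)⁴ = 1332 × 749.4 = 9.984×10^5.

9.98×10^5 solar luminosities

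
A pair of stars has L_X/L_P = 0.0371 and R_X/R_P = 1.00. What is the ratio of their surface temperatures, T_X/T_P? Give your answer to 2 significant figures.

0.44

L ∝ R²T⁴ gives T ∝ (L/R²)^(1/4), so
T_X/T_P = (0.0371 / 1.00²)^(1/4) = (0.03710)^(1/4) = 0.4389.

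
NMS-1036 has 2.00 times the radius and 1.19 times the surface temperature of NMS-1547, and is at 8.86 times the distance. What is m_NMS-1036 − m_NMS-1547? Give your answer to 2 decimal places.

L_NMS-1036/L_NMS-1547 = (2.00)²(1.19)⁴ = 8.021.
F_NMS-1036/F_NMS-1547 = (L_NMS-1036/L_NMS-1547)/(d_NMS-1036/d_NMS-1547)² = 8.021/78.50 = 0.1022.
m_NMS-1036 − m_NMS-1547 = −2.5 log₁₀(0.1022) = 2.48.

2.48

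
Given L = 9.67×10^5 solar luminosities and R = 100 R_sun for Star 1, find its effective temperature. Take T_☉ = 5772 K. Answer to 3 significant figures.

1.81×10^4 K

T/T_☉ = (L/L_☉)^(1/4) / (R/R_☉)^(1/2)
T = 5772 × (9.67×10^5)^(1/4) / √(100) = 5772 × 31.36 / 10.00 = 1.810×10^4 K.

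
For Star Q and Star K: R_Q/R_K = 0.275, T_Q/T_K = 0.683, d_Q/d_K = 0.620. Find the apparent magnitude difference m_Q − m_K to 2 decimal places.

L_Q/L_K = (0.275)²(0.683)⁴ = 0.01646.
F_Q/F_K = (L_Q/L_K)/(d_Q/d_K)² = 0.01646/0.3844 = 0.04281.
m_Q − m_K = −2.5 log₁₀(0.04281) = 3.42.

3.42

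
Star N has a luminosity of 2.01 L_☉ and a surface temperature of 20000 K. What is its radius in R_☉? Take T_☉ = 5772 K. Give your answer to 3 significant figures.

R/R_☉ = √(L/L_☉) / (T/T_☉)² = √(2.01) / (3.465)²
       = 1.418 / 12.01 = 0.1181.

0.118 R_☉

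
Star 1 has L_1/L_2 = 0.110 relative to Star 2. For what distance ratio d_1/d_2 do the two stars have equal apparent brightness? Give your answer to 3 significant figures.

Equal flux requires L_1/d_1² = L_2/d_2², so d_1/d_2 = √(L_1/L_2)
= √(0.110) = 0.3317.

0.332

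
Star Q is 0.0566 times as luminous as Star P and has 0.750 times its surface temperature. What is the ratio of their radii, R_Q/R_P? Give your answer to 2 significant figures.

0.42

L ∝ R²T⁴ gives R ∝ √L / T², so
R_Q/R_P = √(0.0566) / (0.750)² = 0.2379 / 0.5625 = 0.4229.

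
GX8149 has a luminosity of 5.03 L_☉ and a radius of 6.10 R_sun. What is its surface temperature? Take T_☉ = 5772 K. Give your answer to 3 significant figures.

T/T_☉ = (L/L_☉)^(1/4) / (R/R_☉)^(1/2)
T = 5772 × (5.03)^(1/4) / √(6.10) = 5772 × 1.498 / 2.470 = 3500 K.

3.50×10^3 K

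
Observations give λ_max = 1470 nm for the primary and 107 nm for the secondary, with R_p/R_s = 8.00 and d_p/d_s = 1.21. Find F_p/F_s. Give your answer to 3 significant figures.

Wien's law: T_p/T_s = λ_s/λ_p = 107/1470 = 0.07279.
L_p/L_s = (R_p/R_s)²(T_p/T_s)⁴ = (8.00)²(0.07279)⁴ = 0.001797.
F_p/F_s = (L_p/L_s)/(d_p/d_s)² = 0.001797/(1.21)² = 0.001227.

0.00123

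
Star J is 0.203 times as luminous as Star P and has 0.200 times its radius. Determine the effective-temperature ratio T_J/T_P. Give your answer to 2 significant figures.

L ∝ R²T⁴ gives T ∝ (L/R²)^(1/4), so
T_J/T_P = (0.203 / 0.200²)^(1/4) = (5.075)^(1/4) = 1.501.

1.5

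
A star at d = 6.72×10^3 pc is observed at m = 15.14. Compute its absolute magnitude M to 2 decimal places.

1.00

M = m − 5 log₁₀(d/10 pc) = 15.14 − 5 log₁₀(6.72×10^3/10)
  = 15.14 − 5 × 2.827 = 15.14 − 14.14 = 1.00.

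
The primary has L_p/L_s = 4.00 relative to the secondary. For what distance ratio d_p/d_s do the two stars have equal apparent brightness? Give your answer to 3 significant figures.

2.00

Equal flux requires L_p/d_p² = L_s/d_s², so d_p/d_s = √(L_p/L_s)
= √(4.00) = 2.000.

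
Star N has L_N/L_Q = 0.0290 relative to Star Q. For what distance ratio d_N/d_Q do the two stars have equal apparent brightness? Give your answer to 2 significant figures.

0.17

Equal flux requires L_N/d_N² = L_Q/d_Q², so d_N/d_Q = √(L_N/L_Q)
= √(0.0290) = 0.1703.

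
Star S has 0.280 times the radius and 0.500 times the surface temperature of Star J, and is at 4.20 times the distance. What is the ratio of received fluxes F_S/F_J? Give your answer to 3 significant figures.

L_S/L_J = (R_S/R_J)²(T_S/T_J)⁴ = (0.280)² × (0.500)⁴ = 0.004900.
F_S/F_J = (L_S/L_J)/(d_S/d_J)² = 0.004900 / (4.20)² = 2.778×10^-4.

2.78×10^-4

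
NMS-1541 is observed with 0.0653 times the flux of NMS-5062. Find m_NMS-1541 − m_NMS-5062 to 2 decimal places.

m_NMS-1541 − m_NMS-5062 = −2.5 log₁₀(F_NMS-1541/F_NMS-5062) = −2.5 log₁₀(0.0653) = −2.5 × (-1.185) = 2.963.

2.96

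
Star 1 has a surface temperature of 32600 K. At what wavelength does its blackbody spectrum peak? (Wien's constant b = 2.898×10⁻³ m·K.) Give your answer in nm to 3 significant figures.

λ_max = b/T = 2.898×10⁻³ / 32600 = 8.89×10^-8 m = 88.90 nm.

88.9 nm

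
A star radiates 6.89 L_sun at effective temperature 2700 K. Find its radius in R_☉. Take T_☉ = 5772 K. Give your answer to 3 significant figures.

R/R_☉ = √(L/L_☉) / (T/T_☉)² = √(6.89) / (0.4678)²
       = 2.625 / 0.2188 = 12.00.

12.0 R_☉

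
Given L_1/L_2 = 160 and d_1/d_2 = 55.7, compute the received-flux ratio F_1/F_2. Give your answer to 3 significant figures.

F = L/(4πd²), so F_1/F_2 = (L_1/L_2) / (d_1/d_2)²
= 160 / (55.7)² = 160 / 3102 = 0.05157.

0.0516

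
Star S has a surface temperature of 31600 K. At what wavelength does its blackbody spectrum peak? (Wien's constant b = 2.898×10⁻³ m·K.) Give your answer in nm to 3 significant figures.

91.7 nm

λ_max = b/T = 2.898×10⁻³ / 31600 = 9.17×10^-8 m = 91.71 nm.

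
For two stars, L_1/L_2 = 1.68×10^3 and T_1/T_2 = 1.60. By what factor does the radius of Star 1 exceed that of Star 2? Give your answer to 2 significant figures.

L ∝ R²T⁴ gives R ∝ √L / T², so
R_1/R_2 = √(1.68×10^3) / (1.60)² = 40.99 / 2.560 = 16.01.

16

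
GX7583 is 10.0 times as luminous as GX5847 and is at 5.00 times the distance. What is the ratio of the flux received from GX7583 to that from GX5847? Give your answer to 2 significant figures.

F = L/(4πd²), so F_GX7583/F_GX5847 = (L_GX7583/L_GX5847) / (d_GX7583/d_GX5847)²
= 10.0 / (5.00)² = 10.0 / 25.00 = 0.4000.

0.40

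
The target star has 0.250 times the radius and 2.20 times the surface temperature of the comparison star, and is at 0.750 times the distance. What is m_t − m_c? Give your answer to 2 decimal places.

-1.04

L_t/L_c = (0.250)²(2.20)⁴ = 1.464.
F_t/F_c = (L_t/L_c)/(d_t/d_c)² = 1.464/0.5625 = 2.603.
m_t − m_c = −2.5 log₁₀(2.603) = -1.04.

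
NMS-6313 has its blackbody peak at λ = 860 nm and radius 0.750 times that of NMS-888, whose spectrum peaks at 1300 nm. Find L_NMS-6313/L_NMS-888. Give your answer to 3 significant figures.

Wien's law gives T ∝ 1/λ_max, so T_NMS-6313/T_NMS-888 = λ_NMS-888/λ_NMS-6313 = 1300/860 = 1.512.
Then L ∝ R²T⁴ gives L_NMS-6313/L_NMS-888 = (0.750)² × (1.512)⁴ = 0.5625 × 5.221 = 2.937.

2.94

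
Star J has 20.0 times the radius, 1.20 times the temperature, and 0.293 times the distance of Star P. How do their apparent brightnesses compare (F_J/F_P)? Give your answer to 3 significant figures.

9.66×10^3

L_J/L_P = (R_J/R_P)²(T_J/T_P)⁴ = (20.0)² × (1.20)⁴ = 829.4.
F_J/F_P = (L_J/L_P)/(d_J/d_P)² = 829.4 / (0.293)² = 9662.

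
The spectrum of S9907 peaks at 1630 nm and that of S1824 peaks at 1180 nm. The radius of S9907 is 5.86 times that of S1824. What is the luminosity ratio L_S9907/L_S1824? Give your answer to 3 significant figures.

Wien's law gives T ∝ 1/λ_max, so T_S9907/T_S1824 = λ_S1824/λ_S9907 = 1180/1630 = 0.7239.
Then L ∝ R²T⁴ gives L_S9907/L_S1824 = (5.86)² × (0.7239)⁴ = 34.34 × 0.2746 = 9.431.

9.43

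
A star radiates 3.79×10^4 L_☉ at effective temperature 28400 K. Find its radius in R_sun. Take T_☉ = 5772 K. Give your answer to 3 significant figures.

8.04 R_sun

R/R_☉ = √(L/L_☉) / (T/T_☉)² = √(3.79×10^4) / (4.920)²
       = 194.7 / 24.21 = 8.041.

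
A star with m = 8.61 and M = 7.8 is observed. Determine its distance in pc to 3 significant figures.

m − M = 5 log₁₀(d/10 pc)
8.61 − (7.8) = 0.81 = 5 log₁₀(d/10)
d = 10 × 10^(0.81/5) = 10 × 10^0.162 = 14.52 pc.

14.5 pc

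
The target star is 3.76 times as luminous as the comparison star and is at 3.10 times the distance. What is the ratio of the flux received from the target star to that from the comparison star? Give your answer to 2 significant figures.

0.39

F = L/(4πd²), so F_t/F_c = (L_t/L_c) / (d_t/d_c)²
= 3.76 / (3.10)² = 3.76 / 9.610 = 0.3913.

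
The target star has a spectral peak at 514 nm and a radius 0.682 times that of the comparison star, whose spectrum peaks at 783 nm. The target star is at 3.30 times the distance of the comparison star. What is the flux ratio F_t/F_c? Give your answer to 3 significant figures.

Wien's law: T_t/T_c = λ_c/λ_t = 783/514 = 1.523.
L_t/L_c = (R_t/R_c)²(T_t/T_c)⁴ = (0.682)²(1.523)⁴ = 2.505.
F_t/F_c = (L_t/L_c)/(d_t/d_c)² = 2.505/(3.30)² = 0.2300.

0.230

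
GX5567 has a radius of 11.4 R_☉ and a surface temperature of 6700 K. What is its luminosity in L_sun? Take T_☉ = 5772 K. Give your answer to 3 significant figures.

L/L_☉ = (R/R_☉)² (T/T_☉)⁴ = (11.4)² × (6700/5772)⁴
       = 130.0 × (1.161)⁴ = 130.0 × 1.815 = 235.9.

236 L_sun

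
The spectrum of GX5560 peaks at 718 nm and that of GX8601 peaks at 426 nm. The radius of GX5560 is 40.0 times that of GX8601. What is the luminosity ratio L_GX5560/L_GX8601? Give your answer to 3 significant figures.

Wien's law gives T ∝ 1/λ_max, so T_GX5560/T_GX8601 = λ_GX8601/λ_GX5560 = 426/718 = 0.5933.
Then L ∝ R²T⁴ gives L_GX5560/L_GX8601 = (40.0)² × (0.5933)⁴ = 1600 × 0.1239 = 198.3.

198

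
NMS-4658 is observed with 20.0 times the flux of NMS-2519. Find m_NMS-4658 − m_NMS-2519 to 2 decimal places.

-3.25

m_NMS-4658 − m_NMS-2519 = −2.5 log₁₀(F_NMS-4658/F_NMS-2519) = −2.5 log₁₀(20.0) = −2.5 × (1.301) = -3.253.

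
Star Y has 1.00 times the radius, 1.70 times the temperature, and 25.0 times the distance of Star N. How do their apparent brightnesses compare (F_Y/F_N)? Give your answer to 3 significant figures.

0.0134

L_Y/L_N = (R_Y/R_N)²(T_Y/T_N)⁴ = (1.00)² × (1.70)⁴ = 8.352.
F_Y/F_N = (L_Y/L_N)/(d_Y/d_N)² = 8.352 / (25.0)² = 0.01336.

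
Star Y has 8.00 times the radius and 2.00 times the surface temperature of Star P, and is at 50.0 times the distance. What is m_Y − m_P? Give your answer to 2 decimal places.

L_Y/L_P = (8.00)²(2.00)⁴ = 1024.
F_Y/F_P = (L_Y/L_P)/(d_Y/d_P)² = 1024/2500 = 0.4096.
m_Y − m_P = −2.5 log₁₀(0.4096) = 0.97.

0.97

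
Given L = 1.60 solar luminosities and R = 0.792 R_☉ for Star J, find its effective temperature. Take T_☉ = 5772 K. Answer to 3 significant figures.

T/T_☉ = (L/L_☉)^(1/4) / (R/R_☉)^(1/2)
T = 5772 × (1.60)^(1/4) / √(0.792) = 5772 × 1.125 / 0.8899 = 7294 K.

7.29×10^3 K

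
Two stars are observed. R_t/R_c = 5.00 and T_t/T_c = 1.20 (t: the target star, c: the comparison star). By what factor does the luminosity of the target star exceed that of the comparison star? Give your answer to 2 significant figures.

From the Stefan–Boltzmann law, L ∝ R²T⁴, so
L_t/L_c = (R_t/R_c)² (T_t/T_c)⁴ = (5.00)² × (1.20)⁴ = 25.00 × 2.074 = 51.84.

52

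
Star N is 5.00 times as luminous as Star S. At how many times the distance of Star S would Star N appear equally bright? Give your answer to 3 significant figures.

Equal flux requires L_N/d_N² = L_S/d_S², so d_N/d_S = √(L_N/L_S)
= √(5.00) = 2.236.

2.24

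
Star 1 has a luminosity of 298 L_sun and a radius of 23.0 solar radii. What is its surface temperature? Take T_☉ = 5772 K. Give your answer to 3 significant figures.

T/T_☉ = (L/L_☉)^(1/4) / (R/R_☉)^(1/2)
T = 5772 × (298)^(1/4) / √(23.0) = 5772 × 4.155 / 4.796 = 5001 K.

5.00×10^3 K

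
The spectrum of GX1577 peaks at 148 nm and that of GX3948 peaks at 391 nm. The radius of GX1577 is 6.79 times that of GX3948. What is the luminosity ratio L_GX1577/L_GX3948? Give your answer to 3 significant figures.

Wien's law gives T ∝ 1/λ_max, so T_GX1577/T_GX3948 = λ_GX3948/λ_GX1577 = 391/148 = 2.642.
Then L ∝ R²T⁴ gives L_GX1577/L_GX3948 = (6.79)² × (2.642)⁴ = 46.10 × 48.71 = 2246.

2.25×10^3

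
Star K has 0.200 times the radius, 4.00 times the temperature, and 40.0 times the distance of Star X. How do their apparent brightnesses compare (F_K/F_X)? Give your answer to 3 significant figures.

L_K/L_X = (R_K/R_X)²(T_K/T_X)⁴ = (0.200)² × (4.00)⁴ = 10.24.
F_K/F_X = (L_K/L_X)/(d_K/d_X)² = 10.24 / (40.0)² = 0.006400.

0.00640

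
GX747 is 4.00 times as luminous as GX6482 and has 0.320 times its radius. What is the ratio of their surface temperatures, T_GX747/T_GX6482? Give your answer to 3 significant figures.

2.50

L ∝ R²T⁴ gives T ∝ (L/R²)^(1/4), so
T_GX747/T_GX6482 = (4.00 / 0.320²)^(1/4) = (39.06)^(1/4) = 2.500.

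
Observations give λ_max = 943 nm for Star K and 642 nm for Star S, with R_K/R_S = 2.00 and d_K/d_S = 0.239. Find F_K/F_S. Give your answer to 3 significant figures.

Wien's law: T_K/T_S = λ_S/λ_K = 642/943 = 0.6808.
L_K/L_S = (R_K/R_S)²(T_K/T_S)⁴ = (2.00)²(0.6808)⁴ = 0.8593.
F_K/F_S = (L_K/L_S)/(d_K/d_S)² = 0.8593/(0.239)² = 15.04.

15.0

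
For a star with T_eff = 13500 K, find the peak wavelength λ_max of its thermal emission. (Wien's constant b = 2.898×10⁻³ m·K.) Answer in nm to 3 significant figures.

λ_max = b/T = 2.898×10⁻³ / 13500 = 2.15×10^-7 m = 214.7 nm.

215 nm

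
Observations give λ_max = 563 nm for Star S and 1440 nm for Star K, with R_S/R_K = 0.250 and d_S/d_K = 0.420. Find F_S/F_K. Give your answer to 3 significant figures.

15.2

Wien's law: T_S/T_K = λ_K/λ_S = 1440/563 = 2.558.
L_S/L_K = (R_S/R_K)²(T_S/T_K)⁴ = (0.250)²(2.558)⁴ = 2.675.
F_S/F_K = (L_S/L_K)/(d_S/d_K)² = 2.675/(0.420)² = 15.16.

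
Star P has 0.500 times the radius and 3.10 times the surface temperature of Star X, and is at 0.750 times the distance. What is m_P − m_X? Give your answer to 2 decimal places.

L_P/L_X = (0.500)²(3.10)⁴ = 23.09.
F_P/F_X = (L_P/L_X)/(d_P/d_X)² = 23.09/0.5625 = 41.05.
m_P − m_X = −2.5 log₁₀(41.05) = -4.03.

-4.03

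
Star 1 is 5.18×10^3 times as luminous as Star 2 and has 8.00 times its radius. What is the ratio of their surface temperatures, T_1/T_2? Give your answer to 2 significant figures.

3.0

L ∝ R²T⁴ gives T ∝ (L/R²)^(1/4), so
T_1/T_2 = (5.18×10^3 / 8.00²)^(1/4) = (80.94)^(1/4) = 2.999.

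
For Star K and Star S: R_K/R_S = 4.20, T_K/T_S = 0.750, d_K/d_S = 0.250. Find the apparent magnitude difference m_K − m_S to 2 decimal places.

L_K/L_S = (4.20)²(0.750)⁴ = 5.581.
F_K/F_S = (L_K/L_S)/(d_K/d_S)² = 5.581/0.06250 = 89.30.
m_K − m_S = −2.5 log₁₀(89.30) = -4.88.

-4.88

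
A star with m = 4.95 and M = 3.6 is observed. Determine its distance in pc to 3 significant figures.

m − M = 5 log₁₀(d/10 pc)
4.95 − (3.6) = 1.35 = 5 log₁₀(d/10)
d = 10 × 10^(1.35/5) = 10 × 10^0.270 = 18.62 pc.

18.6 pc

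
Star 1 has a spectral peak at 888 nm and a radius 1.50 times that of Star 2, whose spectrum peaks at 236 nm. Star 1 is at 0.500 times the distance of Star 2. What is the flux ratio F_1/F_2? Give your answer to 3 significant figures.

0.0449

Wien's law: T_1/T_2 = λ_2/λ_1 = 236/888 = 0.2658.
L_1/L_2 = (R_1/R_2)²(T_1/T_2)⁴ = (1.50)²(0.2658)⁴ = 0.01122.
F_1/F_2 = (L_1/L_2)/(d_1/d_2)² = 0.01122/(0.500)² = 0.04490.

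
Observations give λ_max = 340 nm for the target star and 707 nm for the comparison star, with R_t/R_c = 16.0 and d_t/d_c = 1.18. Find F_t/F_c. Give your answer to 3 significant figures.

3.44×10^3

Wien's law: T_t/T_c = λ_c/λ_t = 707/340 = 2.079.
L_t/L_c = (R_t/R_c)²(T_t/T_c)⁴ = (16.0)²(2.079)⁴ = 4786.
F_t/F_c = (L_t/L_c)/(d_t/d_c)² = 4786/(1.18)² = 3437.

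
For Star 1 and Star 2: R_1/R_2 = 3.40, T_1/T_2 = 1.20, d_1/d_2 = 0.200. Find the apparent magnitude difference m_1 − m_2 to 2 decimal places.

L_1/L_2 = (3.40)²(1.20)⁴ = 23.97.
F_1/F_2 = (L_1/L_2)/(d_1/d_2)² = 23.97/0.04000 = 599.3.
m_1 − m_2 = −2.5 log₁₀(599.3) = -6.94.

-6.94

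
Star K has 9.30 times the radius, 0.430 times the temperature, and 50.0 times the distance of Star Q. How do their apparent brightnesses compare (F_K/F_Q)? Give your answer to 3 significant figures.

0.00118

L_K/L_Q = (R_K/R_Q)²(T_K/T_Q)⁴ = (9.30)² × (0.430)⁴ = 2.957.
F_K/F_Q = (L_K/L_Q)/(d_K/d_Q)² = 2.957 / (50.0)² = 0.001183.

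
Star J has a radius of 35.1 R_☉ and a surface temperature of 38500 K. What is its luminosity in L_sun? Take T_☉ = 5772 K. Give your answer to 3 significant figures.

2.44×10^6 L_sun

L/L_☉ = (R/R_☉)² (T/T_☉)⁴ = (35.1)² × (38500/5772)⁴
       = 1232 × (6.670)⁴ = 1232 × 1979 = 2.439×10^6.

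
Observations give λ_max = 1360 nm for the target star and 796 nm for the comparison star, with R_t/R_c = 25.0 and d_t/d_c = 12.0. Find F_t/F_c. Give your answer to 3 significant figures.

Wien's law: T_t/T_c = λ_c/λ_t = 796/1360 = 0.5853.
L_t/L_c = (R_t/R_c)²(T_t/T_c)⁴ = (25.0)²(0.5853)⁴ = 73.35.
F_t/F_c = (L_t/L_c)/(d_t/d_c)² = 73.35/(12.0)² = 0.5093.

0.509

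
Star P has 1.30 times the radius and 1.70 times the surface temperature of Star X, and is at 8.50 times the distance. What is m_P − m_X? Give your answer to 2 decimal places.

L_P/L_X = (1.30)²(1.70)⁴ = 14.12.
F_P/F_X = (L_P/L_X)/(d_P/d_X)² = 14.12/72.25 = 0.1954.
m_P − m_X = −2.5 log₁₀(0.1954) = 1.77.

1.77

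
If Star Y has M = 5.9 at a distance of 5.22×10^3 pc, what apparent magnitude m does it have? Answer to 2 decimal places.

19.49

m = M + 5 log₁₀(d/10 pc) = 5.9 + 5 log₁₀(5.22×10^3/10)
  = 5.9 + 5 × 2.718 = 5.9 + 13.59 = 19.49.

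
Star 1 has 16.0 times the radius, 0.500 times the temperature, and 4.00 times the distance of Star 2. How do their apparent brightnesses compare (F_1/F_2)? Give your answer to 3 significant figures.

L_1/L_2 = (R_1/R_2)²(T_1/T_2)⁴ = (16.0)² × (0.500)⁴ = 16.00.
F_1/F_2 = (L_1/L_2)/(d_1/d_2)² = 16.00 / (4.00)² = 1.000.

1.00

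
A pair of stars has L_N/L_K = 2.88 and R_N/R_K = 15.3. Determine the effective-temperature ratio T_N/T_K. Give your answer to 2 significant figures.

0.33

L ∝ R²T⁴ gives T ∝ (L/R²)^(1/4), so
T_N/T_K = (2.88 / 15.3²)^(1/4) = (0.01230)^(1/4) = 0.3330.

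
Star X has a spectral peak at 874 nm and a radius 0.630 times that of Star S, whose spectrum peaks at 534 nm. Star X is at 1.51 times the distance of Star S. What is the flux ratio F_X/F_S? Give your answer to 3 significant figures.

Wien's law: T_X/T_S = λ_S/λ_X = 534/874 = 0.6110.
L_X/L_S = (R_X/R_S)²(T_X/T_S)⁴ = (0.630)²(0.6110)⁴ = 0.05531.
F_X/F_S = (L_X/L_S)/(d_X/d_S)² = 0.05531/(1.51)² = 0.02426.

0.0243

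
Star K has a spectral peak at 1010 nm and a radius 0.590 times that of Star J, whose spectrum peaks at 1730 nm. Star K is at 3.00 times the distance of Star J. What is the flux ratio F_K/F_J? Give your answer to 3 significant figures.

Wien's law: T_K/T_J = λ_J/λ_K = 1730/1010 = 1.713.
L_K/L_J = (R_K/R_J)²(T_K/T_J)⁴ = (0.590)²(1.713)⁴ = 2.996.
F_K/F_J = (L_K/L_J)/(d_K/d_J)² = 2.996/(3.00)² = 0.3329.

0.333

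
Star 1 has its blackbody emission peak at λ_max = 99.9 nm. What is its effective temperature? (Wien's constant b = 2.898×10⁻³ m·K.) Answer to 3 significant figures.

T = b/λ_max = 2.898×10⁻³ / (99.9×10⁻⁹) = 2.901×10^4 K.

2.90×10^4 K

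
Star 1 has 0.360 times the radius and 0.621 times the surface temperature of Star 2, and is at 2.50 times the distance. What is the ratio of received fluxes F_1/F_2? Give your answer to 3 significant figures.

0.00308

L_1/L_2 = (R_1/R_2)²(T_1/T_2)⁴ = (0.360)² × (0.621)⁴ = 0.01927.
F_1/F_2 = (L_1/L_2)/(d_1/d_2)² = 0.01927 / (2.50)² = 0.003084.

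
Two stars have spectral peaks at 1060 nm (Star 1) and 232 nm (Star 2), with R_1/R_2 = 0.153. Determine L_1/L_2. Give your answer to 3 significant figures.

5.37×10^-5

Wien's law gives T ∝ 1/λ_max, so T_1/T_2 = λ_2/λ_1 = 232/1060 = 0.2189.
Then L ∝ R²T⁴ gives L_1/L_2 = (0.153)² × (0.2189)⁴ = 0.02341 × 0.002295 = 5.372×10^-5.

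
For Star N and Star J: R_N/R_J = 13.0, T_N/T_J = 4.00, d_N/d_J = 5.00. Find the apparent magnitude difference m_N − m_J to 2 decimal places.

L_N/L_J = (13.0)²(4.00)⁴ = 4.326×10^4.
F_N/F_J = (L_N/L_J)/(d_N/d_J)² = 4.326×10^4/25.00 = 1731.
m_N − m_J = −2.5 log₁₀(1731) = -8.10.

-8.10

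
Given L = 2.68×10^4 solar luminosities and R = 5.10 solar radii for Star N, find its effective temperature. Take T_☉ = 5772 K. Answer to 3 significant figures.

3.27×10^4 K

T/T_☉ = (L/L_☉)^(1/4) / (R/R_☉)^(1/2)
T = 5772 × (2.68×10^4)^(1/4) / √(5.10) = 5772 × 12.79 / 2.258 = 3.270×10^4 K.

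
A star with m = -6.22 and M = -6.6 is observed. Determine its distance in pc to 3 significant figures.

11.9 pc

m − M = 5 log₁₀(d/10 pc)
-6.22 − (-6.6) = 0.38 = 5 log₁₀(d/10)
d = 10 × 10^(0.38/5) = 10 × 10^0.076 = 11.91 pc.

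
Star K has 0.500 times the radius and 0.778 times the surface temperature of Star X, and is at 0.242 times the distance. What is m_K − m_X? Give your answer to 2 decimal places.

L_K/L_X = (0.500)²(0.778)⁴ = 0.09159.
F_K/F_X = (L_K/L_X)/(d_K/d_X)² = 0.09159/0.05856 = 1.564.
m_K − m_X = −2.5 log₁₀(1.564) = -0.49.

-0.49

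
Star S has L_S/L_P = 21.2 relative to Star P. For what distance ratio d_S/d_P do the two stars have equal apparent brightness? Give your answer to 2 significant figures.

Equal flux requires L_S/d_S² = L_P/d_P², so d_S/d_P = √(L_S/L_P)
= √(21.2) = 4.604.

4.6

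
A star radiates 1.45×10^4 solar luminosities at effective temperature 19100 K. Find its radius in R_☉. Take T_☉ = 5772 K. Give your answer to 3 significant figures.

11.0 R_☉

R/R_☉ = √(L/L_☉) / (T/T_☉)² = √(1.45×10^4) / (3.309)²
       = 120.4 / 10.95 = 11.00.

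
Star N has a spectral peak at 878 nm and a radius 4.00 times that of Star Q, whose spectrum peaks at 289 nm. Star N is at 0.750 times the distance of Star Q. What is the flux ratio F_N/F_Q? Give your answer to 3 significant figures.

0.334

Wien's law: T_N/T_Q = λ_Q/λ_N = 289/878 = 0.3292.
L_N/L_Q = (R_N/R_Q)²(T_N/T_Q)⁴ = (4.00)²(0.3292)⁴ = 0.1878.
F_N/F_Q = (L_N/L_Q)/(d_N/d_Q)² = 0.1878/(0.750)² = 0.3339.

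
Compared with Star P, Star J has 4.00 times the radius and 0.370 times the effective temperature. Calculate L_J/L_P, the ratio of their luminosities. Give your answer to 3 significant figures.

From the Stefan–Boltzmann law, L ∝ R²T⁴, so
L_J/L_P = (R_J/R_P)² (T_J/T_P)⁴ = (4.00)² × (0.370)⁴ = 16.00 × 0.01874 = 0.2999.

0.300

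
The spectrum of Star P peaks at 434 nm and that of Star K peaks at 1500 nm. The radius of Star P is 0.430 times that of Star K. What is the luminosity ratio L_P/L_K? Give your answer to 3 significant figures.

26.4

Wien's law gives T ∝ 1/λ_max, so T_P/T_K = λ_K/λ_P = 1500/434 = 3.456.
Then L ∝ R²T⁴ gives L_P/L_K = (0.430)² × (3.456)⁴ = 0.1849 × 142.7 = 26.38.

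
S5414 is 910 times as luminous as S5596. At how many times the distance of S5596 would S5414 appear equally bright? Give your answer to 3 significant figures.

30.2

Equal flux requires L_S5414/d_S5414² = L_S5596/d_S5596², so d_S5414/d_S5596 = √(L_S5414/L_S5596)
= √(910) = 30.17.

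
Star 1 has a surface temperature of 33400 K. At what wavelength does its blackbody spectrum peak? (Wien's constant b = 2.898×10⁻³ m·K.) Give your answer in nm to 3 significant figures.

86.8 nm

λ_max = b/T = 2.898×10⁻³ / 33400 = 8.68×10^-8 m = 86.77 nm.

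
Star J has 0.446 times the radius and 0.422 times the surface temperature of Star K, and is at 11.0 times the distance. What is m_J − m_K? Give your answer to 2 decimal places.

L_J/L_K = (0.446)²(0.422)⁴ = 0.006308.
F_J/F_K = (L_J/L_K)/(d_J/d_K)² = 0.006308/121.0 = 5.214×10^-5.
m_J − m_K = −2.5 log₁₀(5.214×10^-5) = 10.71.

10.71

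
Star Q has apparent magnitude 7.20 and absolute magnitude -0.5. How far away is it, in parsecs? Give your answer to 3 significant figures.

347 pc

m − M = 5 log₁₀(d/10 pc)
7.20 − (-0.5) = 7.70 = 5 log₁₀(d/10)
d = 10 × 10^(7.70/5) = 10 × 10^1.540 = 346.7 pc.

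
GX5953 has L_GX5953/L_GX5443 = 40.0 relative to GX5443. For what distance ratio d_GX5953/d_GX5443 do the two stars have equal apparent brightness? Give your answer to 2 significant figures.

Equal flux requires L_GX5953/d_GX5953² = L_GX5443/d_GX5443², so d_GX5953/d_GX5443 = √(L_GX5953/L_GX5443)
= √(40.0) = 6.325.

6.3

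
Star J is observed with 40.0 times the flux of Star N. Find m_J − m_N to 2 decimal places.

m_J − m_N = −2.5 log₁₀(F_J/F_N) = −2.5 log₁₀(40.0) = −2.5 × (1.602) = -4.005.

-4.01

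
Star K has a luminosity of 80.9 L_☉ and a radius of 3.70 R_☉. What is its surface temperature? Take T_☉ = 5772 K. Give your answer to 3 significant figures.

9.00×10^3 K

T/T_☉ = (L/L_☉)^(1/4) / (R/R_☉)^(1/2)
T = 5772 × (80.9)^(1/4) / √(3.70) = 5772 × 2.999 / 1.924 = 8999 K.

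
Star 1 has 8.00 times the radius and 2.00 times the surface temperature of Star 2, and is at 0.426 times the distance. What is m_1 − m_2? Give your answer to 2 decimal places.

-9.38

L_1/L_2 = (8.00)²(2.00)⁴ = 1024.
F_1/F_2 = (L_1/L_2)/(d_1/d_2)² = 1024/0.1815 = 5643.
m_1 − m_2 = −2.5 log₁₀(5643) = -9.38.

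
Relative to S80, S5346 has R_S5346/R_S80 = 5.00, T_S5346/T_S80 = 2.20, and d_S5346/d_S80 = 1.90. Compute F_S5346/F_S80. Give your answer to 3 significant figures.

L_S5346/L_S80 = (R_S5346/R_S80)²(T_S5346/T_S80)⁴ = (5.00)² × (2.20)⁴ = 585.6.
F_S5346/F_S80 = (L_S5346/L_S80)/(d_S5346/d_S80)² = 585.6 / (1.90)² = 162.2.

162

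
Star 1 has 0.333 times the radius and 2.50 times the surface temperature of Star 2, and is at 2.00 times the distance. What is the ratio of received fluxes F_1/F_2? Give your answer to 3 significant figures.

L_1/L_2 = (R_1/R_2)²(T_1/T_2)⁴ = (0.333)² × (2.50)⁴ = 4.332.
F_1/F_2 = (L_1/L_2)/(d_1/d_2)² = 4.332 / (2.00)² = 1.083.

1.08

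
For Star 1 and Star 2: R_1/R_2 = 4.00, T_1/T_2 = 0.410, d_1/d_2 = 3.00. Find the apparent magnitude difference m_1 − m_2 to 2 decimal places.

3.25

L_1/L_2 = (4.00)²(0.410)⁴ = 0.4521.
F_1/F_2 = (L_1/L_2)/(d_1/d_2)² = 0.4521/9.000 = 0.05024.
m_1 − m_2 = −2.5 log₁₀(0.05024) = 3.25.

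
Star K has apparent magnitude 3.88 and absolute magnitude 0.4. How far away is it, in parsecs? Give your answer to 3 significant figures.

m − M = 5 log₁₀(d/10 pc)
3.88 − (0.4) = 3.48 = 5 log₁₀(d/10)
d = 10 × 10^(3.48/5) = 10 × 10^0.696 = 49.66 pc.

49.7 pc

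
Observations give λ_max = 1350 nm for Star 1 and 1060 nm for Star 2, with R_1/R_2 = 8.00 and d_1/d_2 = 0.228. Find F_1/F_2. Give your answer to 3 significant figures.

468

Wien's law: T_1/T_2 = λ_2/λ_1 = 1060/1350 = 0.7852.
L_1/L_2 = (R_1/R_2)²(T_1/T_2)⁴ = (8.00)²(0.7852)⁴ = 24.33.
F_1/F_2 = (L_1/L_2)/(d_1/d_2)² = 24.33/(0.228)² = 467.9.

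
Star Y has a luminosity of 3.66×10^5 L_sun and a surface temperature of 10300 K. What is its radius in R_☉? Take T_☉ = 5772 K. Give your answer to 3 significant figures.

190 R_☉

R/R_☉ = √(L/L_☉) / (T/T_☉)² = √(3.66×10^5) / (1.784)²
       = 605.0 / 3.184 = 190.0.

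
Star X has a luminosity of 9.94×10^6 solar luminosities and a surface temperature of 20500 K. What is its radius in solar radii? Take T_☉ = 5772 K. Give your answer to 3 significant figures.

R/R_☉ = √(L/L_☉) / (T/T_☉)² = √(9.94×10^6) / (3.552)²
       = 3153 / 12.61 = 249.9.

250 solar radii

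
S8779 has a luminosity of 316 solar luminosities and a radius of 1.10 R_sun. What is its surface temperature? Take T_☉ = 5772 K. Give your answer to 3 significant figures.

2.32×10^4 K

T/T_☉ = (L/L_☉)^(1/4) / (R/R_☉)^(1/2)
T = 5772 × (316)^(1/4) / √(1.10) = 5772 × 4.216 / 1.049 = 2.320×10^4 K.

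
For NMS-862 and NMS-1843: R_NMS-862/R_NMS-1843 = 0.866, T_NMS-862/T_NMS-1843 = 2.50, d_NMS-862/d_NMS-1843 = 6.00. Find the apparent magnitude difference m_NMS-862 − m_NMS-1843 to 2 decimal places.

0.22

L_NMS-862/L_NMS-1843 = (0.866)²(2.50)⁴ = 29.30.
F_NMS-862/F_NMS-1843 = (L_NMS-862/L_NMS-1843)/(d_NMS-862/d_NMS-1843)² = 29.30/36.00 = 0.8138.
m_NMS-862 − m_NMS-1843 = −2.5 log₁₀(0.8138) = 0.22.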